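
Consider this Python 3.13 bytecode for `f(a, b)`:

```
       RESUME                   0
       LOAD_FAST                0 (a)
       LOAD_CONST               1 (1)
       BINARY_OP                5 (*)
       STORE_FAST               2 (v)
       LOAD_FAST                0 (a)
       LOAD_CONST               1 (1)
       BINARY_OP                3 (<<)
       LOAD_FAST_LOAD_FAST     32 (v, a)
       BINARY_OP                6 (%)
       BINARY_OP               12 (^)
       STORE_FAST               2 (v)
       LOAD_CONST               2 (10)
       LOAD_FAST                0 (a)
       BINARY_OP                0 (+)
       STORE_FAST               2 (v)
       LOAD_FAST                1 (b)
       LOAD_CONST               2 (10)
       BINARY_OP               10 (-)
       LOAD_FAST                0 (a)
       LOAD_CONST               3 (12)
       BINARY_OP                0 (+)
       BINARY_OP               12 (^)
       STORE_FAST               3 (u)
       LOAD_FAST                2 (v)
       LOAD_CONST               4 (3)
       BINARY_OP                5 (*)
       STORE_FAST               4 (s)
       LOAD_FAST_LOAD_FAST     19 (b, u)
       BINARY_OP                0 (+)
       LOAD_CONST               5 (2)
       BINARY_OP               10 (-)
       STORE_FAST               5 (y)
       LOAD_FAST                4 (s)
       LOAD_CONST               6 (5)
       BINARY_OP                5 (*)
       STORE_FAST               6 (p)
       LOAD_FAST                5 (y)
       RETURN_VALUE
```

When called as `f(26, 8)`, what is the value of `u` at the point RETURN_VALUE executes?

-40

LOAD_FAST a → push 26. Stack: [26]
LOAD_CONST → push 1. Stack: [26, 1]
BINARY_OP * → 26 * 1 = 26. Stack: [26]
STORE_FAST v → v=26. Stack: []
LOAD_FAST a → push 26. Stack: [26]
LOAD_CONST → push 1. Stack: [26, 1]
BINARY_OP << → 26 << 1 = 52. Stack: [52]
LOAD_FAST_LOAD_FAST v,a → push 26,26. Stack: [52, 26, 26]
BINARY_OP % → 26 % 26 = 0. Stack: [52, 0]
BINARY_OP ^ → 52 ^ 0 = 52. Stack: [52]
STORE_FAST v → v=52. Stack: []
LOAD_CONST → push 10. Stack: [10]
LOAD_FAST a → push 26. Stack: [10, 26]
BINARY_OP + → 10 + 26 = 36. Stack: [36]
STORE_FAST v → v=36. Stack: []
LOAD_FAST b → push 8. Stack: [8]
LOAD_CONST → push 10. Stack: [8, 10]
BINARY_OP - → 8 - 10 = -2. Stack: [-2]
LOAD_FAST a → push 26. Stack: [-2, 26]
LOAD_CONST → push 12. Stack: [-2, 26, 12]
BINARY_OP + → 26 + 12 = 38. Stack: [-2, 38]
BINARY_OP ^ → -2 ^ 38 = -40. Stack: [-40]
STORE_FAST u → u=-40. Stack: []
LOAD_FAST v → push 36. Stack: [36]
LOAD_CONST → push 3. Stack: [36, 3]
BINARY_OP * → 36 * 3 = 108. Stack: [108]
STORE_FAST s → s=108. Stack: []
LOAD_FAST_LOAD_FAST b,u → push 8,-40. Stack: [8, -40]
BINARY_OP + → 8 + -40 = -32. Stack: [-32]
LOAD_CONST → push 2. Stack: [-32, 2]
BINARY_OP - → -32 - 2 = -34. Stack: [-34]
STORE_FAST y → y=-34. Stack: []
LOAD_FAST s → push 108. Stack: [108]
LOAD_CONST → push 5. Stack: [108, 5]
BINARY_OP * → 108 * 5 = 540. Stack: [540]
STORE_FAST p → p=540. Stack: []
LOAD_FAST y → push -34. Stack: [-34]
RETURN_VALUE → return -34.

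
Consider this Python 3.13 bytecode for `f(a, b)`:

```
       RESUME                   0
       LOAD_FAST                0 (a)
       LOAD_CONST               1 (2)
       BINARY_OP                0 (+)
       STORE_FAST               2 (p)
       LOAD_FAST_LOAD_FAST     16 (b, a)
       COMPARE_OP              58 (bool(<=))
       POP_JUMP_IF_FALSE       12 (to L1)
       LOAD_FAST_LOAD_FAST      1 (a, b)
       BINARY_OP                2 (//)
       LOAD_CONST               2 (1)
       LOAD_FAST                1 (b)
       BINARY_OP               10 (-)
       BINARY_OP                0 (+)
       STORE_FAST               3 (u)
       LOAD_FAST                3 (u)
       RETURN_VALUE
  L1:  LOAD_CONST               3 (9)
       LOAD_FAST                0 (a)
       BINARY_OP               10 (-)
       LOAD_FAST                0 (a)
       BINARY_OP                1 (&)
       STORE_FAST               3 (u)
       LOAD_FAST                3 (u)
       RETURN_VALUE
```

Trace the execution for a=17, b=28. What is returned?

16

LOAD_FAST a → push 17. Stack: [17]
LOAD_CONST → push 2. Stack: [17, 2]
BINARY_OP + → 17 + 2 = 19. Stack: [19]
STORE_FAST p → p=19. Stack: []
LOAD_FAST_LOAD_FAST b,a → push 28,17. Stack: [28, 17]
COMPARE_OP bool(<=) → 28 vs 17 = False. Stack: [False]
POP_JUMP_IF_FALSE → pop False; jump. Stack: []
LOAD_CONST → push 9. Stack: [9]
LOAD_FAST a → push 17. Stack: [9, 17]
BINARY_OP - → 9 - 17 = -8. Stack: [-8]
LOAD_FAST a → push 17. Stack: [-8, 17]
BINARY_OP & → -8 & 17 = 16. Stack: [16]
STORE_FAST u → u=16. Stack: []
LOAD_FAST u → push 16. Stack: [16]
RETURN_VALUE → return 16.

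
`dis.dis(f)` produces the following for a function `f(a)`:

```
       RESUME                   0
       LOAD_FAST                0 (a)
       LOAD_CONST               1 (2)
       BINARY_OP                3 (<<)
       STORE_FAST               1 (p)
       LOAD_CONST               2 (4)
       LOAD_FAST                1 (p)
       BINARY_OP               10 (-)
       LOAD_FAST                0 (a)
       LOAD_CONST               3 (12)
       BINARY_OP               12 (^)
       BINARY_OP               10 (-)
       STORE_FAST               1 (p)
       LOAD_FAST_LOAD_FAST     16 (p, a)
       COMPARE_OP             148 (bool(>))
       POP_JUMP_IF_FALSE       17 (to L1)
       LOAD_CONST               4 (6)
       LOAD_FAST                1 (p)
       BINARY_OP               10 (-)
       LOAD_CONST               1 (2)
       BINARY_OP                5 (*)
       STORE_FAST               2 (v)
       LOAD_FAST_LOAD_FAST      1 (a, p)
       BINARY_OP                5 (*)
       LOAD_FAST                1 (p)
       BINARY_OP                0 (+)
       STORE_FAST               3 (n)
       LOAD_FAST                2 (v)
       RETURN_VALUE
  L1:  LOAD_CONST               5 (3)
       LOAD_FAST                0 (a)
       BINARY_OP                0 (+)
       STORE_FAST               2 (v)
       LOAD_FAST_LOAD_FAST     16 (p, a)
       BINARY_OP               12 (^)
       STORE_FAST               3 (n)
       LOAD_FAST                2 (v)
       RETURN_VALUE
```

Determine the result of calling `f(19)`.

22

LOAD_FAST a → push 19. Stack: [19]
LOAD_CONST → push 2. Stack: [19, 2]
BINARY_OP << → 19 << 2 = 76. Stack: [76]
STORE_FAST p → p=76. Stack: []
LOAD_CONST → push 4. Stack: [4]
LOAD_FAST p → push 76. Stack: [4, 76]
BINARY_OP - → 4 - 76 = -72. Stack: [-72]
LOAD_FAST a → push 19. Stack: [-72, 19]
LOAD_CONST → push 12. Stack: [-72, 19, 12]
BINARY_OP ^ → 19 ^ 12 = 31. Stack: [-72, 31]
BINARY_OP - → -72 - 31 = -103. Stack: [-103]
STORE_FAST p → p=-103. Stack: []
LOAD_FAST_LOAD_FAST p,a → push -103,19. Stack: [-103, 19]
COMPARE_OP bool(>) → -103 vs 19 = False. Stack: [False]
POP_JUMP_IF_FALSE → pop False; jump. Stack: []
LOAD_CONST → push 3. Stack: [3]
LOAD_FAST a → push 19. Stack: [3, 19]
BINARY_OP + → 3 + 19 = 22. Stack: [22]
STORE_FAST v → v=22. Stack: []
LOAD_FAST_LOAD_FAST p,a → push -103,19. Stack: [-103, 19]
BINARY_OP ^ → -103 ^ 19 = -118. Stack: [-118]
STORE_FAST n → n=-118. Stack: []
LOAD_FAST v → push 22. Stack: [22]
RETURN_VALUE → return 22.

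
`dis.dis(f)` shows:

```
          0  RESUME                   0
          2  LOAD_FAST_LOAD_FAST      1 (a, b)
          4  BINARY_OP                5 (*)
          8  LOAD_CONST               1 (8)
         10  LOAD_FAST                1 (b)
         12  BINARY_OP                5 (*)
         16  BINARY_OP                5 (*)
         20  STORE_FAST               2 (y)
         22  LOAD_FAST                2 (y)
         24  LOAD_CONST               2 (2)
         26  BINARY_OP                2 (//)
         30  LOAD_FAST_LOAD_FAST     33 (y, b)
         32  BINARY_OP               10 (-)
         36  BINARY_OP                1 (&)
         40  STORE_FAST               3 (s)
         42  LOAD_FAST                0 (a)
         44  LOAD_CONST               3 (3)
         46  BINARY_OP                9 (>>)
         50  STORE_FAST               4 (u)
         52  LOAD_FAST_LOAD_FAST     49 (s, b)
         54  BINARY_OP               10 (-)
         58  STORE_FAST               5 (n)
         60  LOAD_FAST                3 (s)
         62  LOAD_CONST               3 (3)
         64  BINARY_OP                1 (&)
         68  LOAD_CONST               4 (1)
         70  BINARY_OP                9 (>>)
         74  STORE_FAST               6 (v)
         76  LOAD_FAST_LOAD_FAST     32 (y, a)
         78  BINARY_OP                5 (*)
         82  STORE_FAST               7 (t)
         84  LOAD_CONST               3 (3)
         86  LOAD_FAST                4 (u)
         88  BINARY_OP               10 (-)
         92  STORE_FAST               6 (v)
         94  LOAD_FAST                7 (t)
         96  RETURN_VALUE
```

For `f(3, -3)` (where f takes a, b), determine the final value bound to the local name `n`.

75

LOAD_FAST_LOAD_FAST a,b → push 3,-3. Stack: [3, -3]
BINARY_OP * → 3 * -3 = -9. Stack: [-9]
LOAD_CONST → push 8. Stack: [-9, 8]
LOAD_FAST b → push -3. Stack: [-9, 8, -3]
BINARY_OP * → 8 * -3 = -24. Stack: [-9, -24]
BINARY_OP * → -9 * -24 = 216. Stack: [216]
STORE_FAST y → y=216. Stack: []
LOAD_FAST y → push 216. Stack: [216]
LOAD_CONST → push 2. Stack: [216, 2]
BINARY_OP // → 216 // 2 = 108. Stack: [108]
LOAD_FAST_LOAD_FAST y,b → push 216,-3. Stack: [108, 216, -3]
BINARY_OP - → 216 - -3 = 219. Stack: [108, 219]
BINARY_OP & → 108 & 219 = 72. Stack: [72]
STORE_FAST s → s=72. Stack: []
LOAD_FAST a → push 3. Stack: [3]
LOAD_CONST → push 3. Stack: [3, 3]
BINARY_OP >> → 3 >> 3 = 0. Stack: [0]
STORE_FAST u → u=0. Stack: []
LOAD_FAST_LOAD_FAST s,b → push 72,-3. Stack: [72, -3]
BINARY_OP - → 72 - -3 = 75. Stack: [75]
STORE_FAST n → n=75. Stack: []
LOAD_FAST s → push 72. Stack: [72]
LOAD_CONST → push 3. Stack: [72, 3]
BINARY_OP & → 72 & 3 = 0. Stack: [0]
LOAD_CONST → push 1. Stack: [0, 1]
BINARY_OP >> → 0 >> 1 = 0. Stack: [0]
STORE_FAST v → v=0. Stack: []
LOAD_FAST_LOAD_FAST y,a → push 216,3. Stack: [216, 3]
BINARY_OP * → 216 * 3 = 648. Stack: [648]
STORE_FAST t → t=648. Stack: []
LOAD_CONST → push 3. Stack: [3]
LOAD_FAST u → push 0. Stack: [3, 0]
BINARY_OP - → 3 - 0 = 3. Stack: [3]
STORE_FAST v → v=3. Stack: []
LOAD_FAST t → push 648. Stack: [648]
RETURN_VALUE → return 648.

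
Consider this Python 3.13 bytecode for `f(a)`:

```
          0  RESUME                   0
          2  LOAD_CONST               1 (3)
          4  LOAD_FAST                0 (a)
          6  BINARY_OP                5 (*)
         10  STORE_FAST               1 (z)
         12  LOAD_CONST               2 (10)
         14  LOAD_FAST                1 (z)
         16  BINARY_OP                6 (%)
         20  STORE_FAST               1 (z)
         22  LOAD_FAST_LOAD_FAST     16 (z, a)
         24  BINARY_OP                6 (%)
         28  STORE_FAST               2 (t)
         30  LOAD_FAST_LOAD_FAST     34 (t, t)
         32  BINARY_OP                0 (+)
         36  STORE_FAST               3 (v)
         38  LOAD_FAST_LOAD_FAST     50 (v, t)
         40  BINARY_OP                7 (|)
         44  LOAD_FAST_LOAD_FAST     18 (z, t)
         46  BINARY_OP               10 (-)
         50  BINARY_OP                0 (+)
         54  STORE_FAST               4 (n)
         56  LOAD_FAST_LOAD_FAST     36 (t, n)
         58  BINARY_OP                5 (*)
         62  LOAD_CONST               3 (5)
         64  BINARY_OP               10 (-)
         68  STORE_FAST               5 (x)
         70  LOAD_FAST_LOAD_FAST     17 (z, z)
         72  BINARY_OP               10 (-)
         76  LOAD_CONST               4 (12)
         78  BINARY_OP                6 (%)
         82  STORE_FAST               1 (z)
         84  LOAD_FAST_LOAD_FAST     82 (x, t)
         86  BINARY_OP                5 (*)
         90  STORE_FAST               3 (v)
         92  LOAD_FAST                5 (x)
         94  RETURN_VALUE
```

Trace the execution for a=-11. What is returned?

18

LOAD_CONST → push 3. Stack: [3]
LOAD_FAST a → push -11. Stack: [3, -11]
BINARY_OP * → 3 * -11 = -33. Stack: [-33]
STORE_FAST z → z=-33. Stack: []
LOAD_CONST → push 10. Stack: [10]
LOAD_FAST z → push -33. Stack: [10, -33]
BINARY_OP % → 10 % -33 = -23. Stack: [-23]
STORE_FAST z → z=-23. Stack: []
LOAD_FAST_LOAD_FAST z,a → push -23,-11. Stack: [-23, -11]
BINARY_OP % → -23 % -11 = -1. Stack: [-1]
STORE_FAST t → t=-1. Stack: []
LOAD_FAST_LOAD_FAST t,t → push -1,-1. Stack: [-1, -1]
BINARY_OP + → -1 + -1 = -2. Stack: [-2]
STORE_FAST v → v=-2. Stack: []
LOAD_FAST_LOAD_FAST v,t → push -2,-1. Stack: [-2, -1]
BINARY_OP | → -2 | -1 = -1. Stack: [-1]
LOAD_FAST_LOAD_FAST z,t → push -23,-1. Stack: [-1, -23, -1]
BINARY_OP - → -23 - -1 = -22. Stack: [-1, -22]
BINARY_OP + → -1 + -22 = -23. Stack: [-23]
STORE_FAST n → n=-23. Stack: []
LOAD_FAST_LOAD_FAST t,n → push -1,-23. Stack: [-1, -23]
BINARY_OP * → -1 * -23 = 23. Stack: [23]
LOAD_CONST → push 5. Stack: [23, 5]
BINARY_OP - → 23 - 5 = 18. Stack: [18]
STORE_FAST x → x=18. Stack: []
LOAD_FAST_LOAD_FAST z,z → push -23,-23. Stack: [-23, -23]
BINARY_OP - → -23 - -23 = 0. Stack: [0]
LOAD_CONST → push 12. Stack: [0, 12]
BINARY_OP % → 0 % 12 = 0. Stack: [0]
STORE_FAST z → z=0. Stack: []
LOAD_FAST_LOAD_FAST x,t → push 18,-1. Stack: [18, -1]
BINARY_OP * → 18 * -1 = -18. Stack: [-18]
STORE_FAST v → v=-18. Stack: []
LOAD_FAST x → push 18. Stack: [18]
RETURN_VALUE → return 18.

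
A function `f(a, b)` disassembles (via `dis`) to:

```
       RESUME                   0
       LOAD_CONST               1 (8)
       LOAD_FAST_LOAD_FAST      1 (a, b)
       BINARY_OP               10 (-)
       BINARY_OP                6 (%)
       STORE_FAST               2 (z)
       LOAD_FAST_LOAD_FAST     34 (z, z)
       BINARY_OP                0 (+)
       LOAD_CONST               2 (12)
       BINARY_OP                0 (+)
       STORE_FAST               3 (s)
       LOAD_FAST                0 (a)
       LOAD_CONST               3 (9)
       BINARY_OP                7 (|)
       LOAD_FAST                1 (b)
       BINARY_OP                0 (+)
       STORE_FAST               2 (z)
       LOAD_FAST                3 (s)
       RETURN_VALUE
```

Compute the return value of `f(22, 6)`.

28

LOAD_CONST → push 8. Stack: [8]
LOAD_FAST_LOAD_FAST a,b → push 22,6. Stack: [8, 22, 6]
BINARY_OP - → 22 - 6 = 16. Stack: [8, 16]
BINARY_OP % → 8 % 16 = 8. Stack: [8]
STORE_FAST z → z=8. Stack: []
LOAD_FAST_LOAD_FAST z,z → push 8,8. Stack: [8, 8]
BINARY_OP + → 8 + 8 = 16. Stack: [16]
LOAD_CONST → push 12. Stack: [16, 12]
BINARY_OP + → 16 + 12 = 28. Stack: [28]
STORE_FAST s → s=28. Stack: []
LOAD_FAST a → push 22. Stack: [22]
LOAD_CONST → push 9. Stack: [22, 9]
BINARY_OP | → 22 | 9 = 31. Stack: [31]
LOAD_FAST b → push 6. Stack: [31, 6]
BINARY_OP + → 31 + 6 = 37. Stack: [37]
STORE_FAST z → z=37. Stack: []
LOAD_FAST s → push 28. Stack: [28]
RETURN_VALUE → return 28.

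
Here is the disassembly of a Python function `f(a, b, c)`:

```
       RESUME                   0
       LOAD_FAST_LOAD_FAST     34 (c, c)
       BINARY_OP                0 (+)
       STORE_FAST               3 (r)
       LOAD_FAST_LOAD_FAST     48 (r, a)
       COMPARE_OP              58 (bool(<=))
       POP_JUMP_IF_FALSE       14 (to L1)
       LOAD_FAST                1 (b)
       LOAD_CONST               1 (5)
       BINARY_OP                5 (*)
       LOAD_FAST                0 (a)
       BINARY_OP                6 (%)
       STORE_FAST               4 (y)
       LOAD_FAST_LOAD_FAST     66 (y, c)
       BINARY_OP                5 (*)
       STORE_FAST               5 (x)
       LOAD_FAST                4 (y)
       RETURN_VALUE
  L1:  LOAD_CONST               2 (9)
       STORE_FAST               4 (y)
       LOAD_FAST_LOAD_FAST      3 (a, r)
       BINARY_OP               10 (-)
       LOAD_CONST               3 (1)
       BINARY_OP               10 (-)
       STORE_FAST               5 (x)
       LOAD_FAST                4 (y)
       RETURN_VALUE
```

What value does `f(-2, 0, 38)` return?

9

LOAD_FAST_LOAD_FAST c,c → push 38,38. Stack: [38, 38]
BINARY_OP + → 38 + 38 = 76. Stack: [76]
STORE_FAST r → r=76. Stack: []
LOAD_FAST_LOAD_FAST r,a → push 76,-2. Stack: [76, -2]
COMPARE_OP bool(<=) → 76 vs -2 = False. Stack: [False]
POP_JUMP_IF_FALSE → pop False; jump. Stack: []
LOAD_CONST → push 9. Stack: [9]
STORE_FAST y → y=9. Stack: []
LOAD_FAST_LOAD_FAST a,r → push -2,76. Stack: [-2, 76]
BINARY_OP - → -2 - 76 = -78. Stack: [-78]
LOAD_CONST → push 1. Stack: [-78, 1]
BINARY_OP - → -78 - 1 = -79. Stack: [-79]
STORE_FAST x → x=-79. Stack: []
LOAD_FAST y → push 9. Stack: [9]
RETURN_VALUE → return 9.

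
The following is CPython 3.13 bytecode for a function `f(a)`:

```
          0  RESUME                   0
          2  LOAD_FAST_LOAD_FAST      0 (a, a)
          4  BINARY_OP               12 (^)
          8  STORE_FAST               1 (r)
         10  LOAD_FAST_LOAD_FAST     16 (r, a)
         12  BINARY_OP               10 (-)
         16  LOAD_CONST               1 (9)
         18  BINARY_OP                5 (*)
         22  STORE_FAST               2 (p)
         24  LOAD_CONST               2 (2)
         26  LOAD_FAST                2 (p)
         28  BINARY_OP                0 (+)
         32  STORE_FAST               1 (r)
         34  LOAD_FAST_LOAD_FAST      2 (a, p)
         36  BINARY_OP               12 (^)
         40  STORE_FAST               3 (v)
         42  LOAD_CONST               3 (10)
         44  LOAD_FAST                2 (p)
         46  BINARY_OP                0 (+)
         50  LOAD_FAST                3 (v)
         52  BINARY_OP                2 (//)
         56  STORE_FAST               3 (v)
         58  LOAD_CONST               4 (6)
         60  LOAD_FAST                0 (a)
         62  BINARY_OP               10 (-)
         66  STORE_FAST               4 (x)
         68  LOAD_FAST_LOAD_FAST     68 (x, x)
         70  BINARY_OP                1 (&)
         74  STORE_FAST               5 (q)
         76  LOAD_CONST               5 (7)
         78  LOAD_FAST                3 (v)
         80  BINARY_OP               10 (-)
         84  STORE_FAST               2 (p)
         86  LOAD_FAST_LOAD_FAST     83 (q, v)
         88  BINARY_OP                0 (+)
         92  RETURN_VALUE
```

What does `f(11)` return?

-5

LOAD_FAST_LOAD_FAST a,a → push 11,11. Stack: [11, 11]
BINARY_OP ^ → 11 ^ 11 = 0. Stack: [0]
STORE_FAST r → r=0. Stack: []
LOAD_FAST_LOAD_FAST r,a → push 0,11. Stack: [0, 11]
BINARY_OP - → 0 - 11 = -11. Stack: [-11]
LOAD_CONST → push 9. Stack: [-11, 9]
BINARY_OP * → -11 * 9 = -99. Stack: [-99]
STORE_FAST p → p=-99. Stack: []
LOAD_CONST → push 2. Stack: [2]
LOAD_FAST p → push -99. Stack: [2, -99]
BINARY_OP + → 2 + -99 = -97. Stack: [-97]
STORE_FAST r → r=-97. Stack: []
LOAD_FAST_LOAD_FAST a,p → push 11,-99. Stack: [11, -99]
BINARY_OP ^ → 11 ^ -99 = -106. Stack: [-106]
STORE_FAST v → v=-106. Stack: []
LOAD_CONST → push 10. Stack: [10]
LOAD_FAST p → push -99. Stack: [10, -99]
BINARY_OP + → 10 + -99 = -89. Stack: [-89]
LOAD_FAST v → push -106. Stack: [-89, -106]
BINARY_OP // → -89 // -106 = 0. Stack: [0]
STORE_FAST v → v=0. Stack: []
LOAD_CONST → push 6. Stack: [6]
LOAD_FAST a → push 11. Stack: [6, 11]
BINARY_OP - → 6 - 11 = -5. Stack: [-5]
STORE_FAST x → x=-5. Stack: []
LOAD_FAST_LOAD_FAST x,x → push -5,-5. Stack: [-5, -5]
BINARY_OP & → -5 & -5 = -5. Stack: [-5]
STORE_FAST q → q=-5. Stack: []
LOAD_CONST → push 7. Stack: [7]
LOAD_FAST v → push 0. Stack: [7, 0]
BINARY_OP - → 7 - 0 = 7. Stack: [7]
STORE_FAST p → p=7. Stack: []
LOAD_FAST_LOAD_FAST q,v → push -5,0. Stack: [-5, 0]
BINARY_OP + → -5 + 0 = -5. Stack: [-5]
RETURN_VALUE → return -5.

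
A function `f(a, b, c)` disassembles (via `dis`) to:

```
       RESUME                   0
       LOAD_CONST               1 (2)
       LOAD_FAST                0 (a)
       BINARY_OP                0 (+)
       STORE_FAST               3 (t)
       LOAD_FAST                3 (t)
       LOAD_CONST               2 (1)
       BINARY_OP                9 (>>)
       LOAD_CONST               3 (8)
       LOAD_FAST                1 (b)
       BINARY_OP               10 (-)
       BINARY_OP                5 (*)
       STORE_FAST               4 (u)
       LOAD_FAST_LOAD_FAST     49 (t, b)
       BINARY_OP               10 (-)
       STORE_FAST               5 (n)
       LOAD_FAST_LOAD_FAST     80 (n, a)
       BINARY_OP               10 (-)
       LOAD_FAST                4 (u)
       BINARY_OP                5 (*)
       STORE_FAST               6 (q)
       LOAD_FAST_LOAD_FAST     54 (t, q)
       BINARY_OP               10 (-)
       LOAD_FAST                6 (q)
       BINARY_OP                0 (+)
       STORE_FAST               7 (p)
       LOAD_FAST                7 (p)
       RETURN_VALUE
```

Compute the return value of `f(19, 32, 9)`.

21

LOAD_CONST → push 2. Stack: [2]
LOAD_FAST a → push 19. Stack: [2, 19]
BINARY_OP + → 2 + 19 = 21. Stack: [21]
STORE_FAST t → t=21. Stack: []
LOAD_FAST t → push 21. Stack: [21]
LOAD_CONST → push 1. Stack: [21, 1]
BINARY_OP >> → 21 >> 1 = 10. Stack: [10]
LOAD_CONST → push 8. Stack: [10, 8]
LOAD_FAST b → push 32. Stack: [10, 8, 32]
BINARY_OP - → 8 - 32 = -24. Stack: [10, -24]
BINARY_OP * → 10 * -24 = -240. Stack: [-240]
STORE_FAST u → u=-240. Stack: []
LOAD_FAST_LOAD_FAST t,b → push 21,32. Stack: [21, 32]
BINARY_OP - → 21 - 32 = -11. Stack: [-11]
STORE_FAST n → n=-11. Stack: []
LOAD_FAST_LOAD_FAST n,a → push -11,19. Stack: [-11, 19]
BINARY_OP - → -11 - 19 = -30. Stack: [-30]
LOAD_FAST u → push -240. Stack: [-30, -240]
BINARY_OP * → -30 * -240 = 7200. Stack: [7200]
STORE_FAST q → q=7200. Stack: []
LOAD_FAST_LOAD_FAST t,q → push 21,7200. Stack: [21, 7200]
BINARY_OP - → 21 - 7200 = -7179. Stack: [-7179]
LOAD_FAST q → push 7200. Stack: [-7179, 7200]
BINARY_OP + → -7179 + 7200 = 21. Stack: [21]
STORE_FAST p → p=21. Stack: []
LOAD_FAST p → push 21. Stack: [21]
RETURN_VALUE → return 21.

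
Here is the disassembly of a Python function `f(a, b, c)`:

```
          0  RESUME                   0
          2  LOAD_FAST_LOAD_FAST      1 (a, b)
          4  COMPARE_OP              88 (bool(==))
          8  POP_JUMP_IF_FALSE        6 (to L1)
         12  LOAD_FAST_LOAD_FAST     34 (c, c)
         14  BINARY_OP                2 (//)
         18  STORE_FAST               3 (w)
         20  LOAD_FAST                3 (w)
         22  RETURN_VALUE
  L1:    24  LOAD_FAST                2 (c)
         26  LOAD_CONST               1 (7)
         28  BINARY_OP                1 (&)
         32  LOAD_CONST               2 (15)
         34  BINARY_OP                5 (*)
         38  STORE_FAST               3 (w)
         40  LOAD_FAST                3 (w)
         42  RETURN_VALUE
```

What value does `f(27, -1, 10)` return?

LOAD_FAST_LOAD_FAST a,b → push 27,-1. Stack: [27, -1]
COMPARE_OP bool(==) → 27 vs -1 = False. Stack: [False]
POP_JUMP_IF_FALSE → pop False; jump. Stack: []
LOAD_FAST c → push 10. Stack: [10]
LOAD_CONST → push 7. Stack: [10, 7]
BINARY_OP & → 10 & 7 = 2. Stack: [2]
LOAD_CONST → push 15. Stack: [2, 15]
BINARY_OP * → 2 * 15 = 30. Stack: [30]
STORE_FAST w → w=30. Stack: []
LOAD_FAST w → push 30. Stack: [30]
RETURN_VALUE → return 30.

30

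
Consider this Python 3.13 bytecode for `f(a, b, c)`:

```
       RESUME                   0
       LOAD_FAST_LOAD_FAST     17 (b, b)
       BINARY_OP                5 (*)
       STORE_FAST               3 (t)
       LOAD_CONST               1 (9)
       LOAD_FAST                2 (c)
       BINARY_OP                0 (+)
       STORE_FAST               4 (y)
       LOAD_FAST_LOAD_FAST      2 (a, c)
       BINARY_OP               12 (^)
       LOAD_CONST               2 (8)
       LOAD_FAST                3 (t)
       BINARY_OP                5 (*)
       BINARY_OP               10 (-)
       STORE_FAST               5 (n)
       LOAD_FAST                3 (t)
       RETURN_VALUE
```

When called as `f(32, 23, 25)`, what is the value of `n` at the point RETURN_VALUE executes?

LOAD_FAST_LOAD_FAST b,b → push 23,23. Stack: [23, 23]
BINARY_OP * → 23 * 23 = 529. Stack: [529]
STORE_FAST t → t=529. Stack: []
LOAD_CONST → push 9. Stack: [9]
LOAD_FAST c → push 25. Stack: [9, 25]
BINARY_OP + → 9 + 25 = 34. Stack: [34]
STORE_FAST y → y=34. Stack: []
LOAD_FAST_LOAD_FAST a,c → push 32,25. Stack: [32, 25]
BINARY_OP ^ → 32 ^ 25 = 57. Stack: [57]
LOAD_CONST → push 8. Stack: [57, 8]
LOAD_FAST t → push 529. Stack: [57, 8, 529]
BINARY_OP * → 8 * 529 = 4232. Stack: [57, 4232]
BINARY_OP - → 57 - 4232 = -4175. Stack: [-4175]
STORE_FAST n → n=-4175. Stack: []
LOAD_FAST t → push 529. Stack: [529]
RETURN_VALUE → return 529.

-4175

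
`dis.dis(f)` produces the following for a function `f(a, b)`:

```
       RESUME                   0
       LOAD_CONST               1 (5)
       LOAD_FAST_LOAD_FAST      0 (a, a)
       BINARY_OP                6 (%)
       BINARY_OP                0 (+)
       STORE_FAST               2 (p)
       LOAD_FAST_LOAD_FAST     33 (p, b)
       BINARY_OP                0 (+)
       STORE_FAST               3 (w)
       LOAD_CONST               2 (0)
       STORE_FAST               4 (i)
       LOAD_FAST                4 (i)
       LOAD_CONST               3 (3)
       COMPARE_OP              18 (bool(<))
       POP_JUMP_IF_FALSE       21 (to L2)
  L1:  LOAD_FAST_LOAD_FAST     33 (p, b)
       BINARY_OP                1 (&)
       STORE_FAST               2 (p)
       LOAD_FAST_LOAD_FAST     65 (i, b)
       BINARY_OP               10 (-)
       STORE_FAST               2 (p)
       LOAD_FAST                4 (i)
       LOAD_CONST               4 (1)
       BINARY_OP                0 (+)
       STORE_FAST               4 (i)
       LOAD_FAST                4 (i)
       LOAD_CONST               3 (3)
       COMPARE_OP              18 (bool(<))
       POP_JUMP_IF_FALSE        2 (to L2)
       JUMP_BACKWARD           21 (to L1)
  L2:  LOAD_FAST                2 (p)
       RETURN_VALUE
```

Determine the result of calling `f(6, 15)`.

LOAD_CONST → push 5. Stack: [5]
LOAD_FAST_LOAD_FAST a,a → push 6,6. Stack: [5, 6, 6]
BINARY_OP % → 6 % 6 = 0. Stack: [5, 0]
BINARY_OP + → 5 + 0 = 5. Stack: [5]
STORE_FAST p → p=5. Stack: []
LOAD_FAST_LOAD_FAST p,b → push 5,15. Stack: [5, 15]
BINARY_OP + → 5 + 15 = 20. Stack: [20]
STORE_FAST w → w=20. Stack: []
LOAD_CONST → push 0. Stack: [0]
STORE_FAST i → i=0. Stack: []
LOAD_FAST i → push 0. Stack: [0]
LOAD_CONST → push 3. Stack: [0, 3]
COMPARE_OP bool(<) → 0 vs 3 = True. Stack: [True]
POP_JUMP_IF_FALSE → pop True; no jump. Stack: []
LOAD_FAST_LOAD_FAST p,b → push 5,15. Stack: [5, 15]
BINARY_OP & → 5 & 15 = 5. Stack: [5]
STORE_FAST p → p=5. Stack: []
LOAD_FAST_LOAD_FAST i,b → push 0,15. Stack: [0, 15]
BINARY_OP - → 0 - 15 = -15. Stack: [-15]
STORE_FAST p → p=-15. Stack: []
LOAD_FAST i → push 0. Stack: [0]
LOAD_CONST → push 1. Stack: [0, 1]
BINARY_OP + → 0 + 1 = 1. Stack: [1]
STORE_FAST i → i=1. Stack: []
LOAD_FAST i → push 1. Stack: [1]
LOAD_CONST → push 3. Stack: [1, 3]
COMPARE_OP bool(<) → 1 vs 3 = True. Stack: [True]
POP_JUMP_IF_FALSE → pop True; no jump. Stack: []
LOAD_FAST_LOAD_FAST p,b → push -15,15. Stack: [-15, 15]
BINARY_OP & → -15 & 15 = 1. Stack: [1]
STORE_FAST p → p=1. Stack: []
LOAD_FAST_LOAD_FAST i,b → push 1,15. Stack: [1, 15]
BINARY_OP - → 1 - 15 = -14. Stack: [-14]
STORE_FAST p → p=-14. Stack: []
LOAD_FAST i → push 1. Stack: [1]
LOAD_CONST → push 1. Stack: [1, 1]
BINARY_OP + → 1 + 1 = 2. Stack: [2]
STORE_FAST i → i=2. Stack: []
LOAD_FAST i → push 2. Stack: [2]
LOAD_CONST → push 3. Stack: [2, 3]
COMPARE_OP bool(<) → 2 vs 3 = True. Stack: [True]
POP_JUMP_IF_FALSE → pop True; no jump. Stack: []
LOAD_FAST_LOAD_FAST p,b → push -14,15. Stack: [-14, 15]
BINARY_OP & → -14 & 15 = 2. Stack: [2]
STORE_FAST p → p=2. Stack: []
LOAD_FAST_LOAD_FAST i,b → push 2,15. Stack: [2, 15]
BINARY_OP - → 2 - 15 = -13. Stack: [-13]
STORE_FAST p → p=-13. Stack: []
LOAD_FAST i → push 2. Stack: [2]
LOAD_CONST → push 1. Stack: [2, 1]
BINARY_OP + → 2 + 1 = 3. Stack: [3]
STORE_FAST i → i=3. Stack: []
LOAD_FAST i → push 3. Stack: [3]
LOAD_CONST → push 3. Stack: [3, 3]
COMPARE_OP bool(<) → 3 vs 3 = False. Stack: [False]
POP_JUMP_IF_FALSE → pop False; jump. Stack: []
LOAD_FAST p → push -13. Stack: [-13]
RETURN_VALUE → return -13.

-13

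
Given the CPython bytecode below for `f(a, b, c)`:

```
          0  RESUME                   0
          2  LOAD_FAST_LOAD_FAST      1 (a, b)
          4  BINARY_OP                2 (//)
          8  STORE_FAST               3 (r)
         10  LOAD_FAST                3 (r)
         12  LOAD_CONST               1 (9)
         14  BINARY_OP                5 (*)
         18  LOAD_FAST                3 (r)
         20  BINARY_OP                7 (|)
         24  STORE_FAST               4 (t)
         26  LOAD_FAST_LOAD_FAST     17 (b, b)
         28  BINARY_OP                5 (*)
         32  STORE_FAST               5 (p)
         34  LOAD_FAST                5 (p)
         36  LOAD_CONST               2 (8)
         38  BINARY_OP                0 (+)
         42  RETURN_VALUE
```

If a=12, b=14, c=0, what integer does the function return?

204

LOAD_FAST_LOAD_FAST a,b → push 12,14. Stack: [12, 14]
BINARY_OP // → 12 // 14 = 0. Stack: [0]
STORE_FAST r → r=0. Stack: []
LOAD_FAST r → push 0. Stack: [0]
LOAD_CONST → push 9. Stack: [0, 9]
BINARY_OP * → 0 * 9 = 0. Stack: [0]
LOAD_FAST r → push 0. Stack: [0, 0]
BINARY_OP | → 0 | 0 = 0. Stack: [0]
STORE_FAST t → t=0. Stack: []
LOAD_FAST_LOAD_FAST b,b → push 14,14. Stack: [14, 14]
BINARY_OP * → 14 * 14 = 196. Stack: [196]
STORE_FAST p → p=196. Stack: []
LOAD_FAST p → push 196. Stack: [196]
LOAD_CONST → push 8. Stack: [196, 8]
BINARY_OP + → 196 + 8 = 204. Stack: [204]
RETURN_VALUE → return 204.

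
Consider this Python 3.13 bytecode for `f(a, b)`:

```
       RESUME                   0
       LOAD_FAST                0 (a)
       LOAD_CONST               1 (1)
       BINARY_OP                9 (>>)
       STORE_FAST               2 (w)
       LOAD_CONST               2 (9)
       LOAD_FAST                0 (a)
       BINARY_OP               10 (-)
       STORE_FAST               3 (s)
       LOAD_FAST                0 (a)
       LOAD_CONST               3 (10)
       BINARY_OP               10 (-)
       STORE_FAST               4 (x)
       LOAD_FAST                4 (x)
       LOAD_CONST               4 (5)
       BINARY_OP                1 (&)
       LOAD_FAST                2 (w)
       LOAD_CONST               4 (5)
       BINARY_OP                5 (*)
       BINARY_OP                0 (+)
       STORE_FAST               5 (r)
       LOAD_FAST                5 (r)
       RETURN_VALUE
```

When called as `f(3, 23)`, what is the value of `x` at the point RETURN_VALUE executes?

-7

LOAD_FAST a → push 3. Stack: [3]
LOAD_CONST → push 1. Stack: [3, 1]
BINARY_OP >> → 3 >> 1 = 1. Stack: [1]
STORE_FAST w → w=1. Stack: []
LOAD_CONST → push 9. Stack: [9]
LOAD_FAST a → push 3. Stack: [9, 3]
BINARY_OP - → 9 - 3 = 6. Stack: [6]
STORE_FAST s → s=6. Stack: []
LOAD_FAST a → push 3. Stack: [3]
LOAD_CONST → push 10. Stack: [3, 10]
BINARY_OP - → 3 - 10 = -7. Stack: [-7]
STORE_FAST x → x=-7. Stack: []
LOAD_FAST x → push -7. Stack: [-7]
LOAD_CONST → push 5. Stack: [-7, 5]
BINARY_OP & → -7 & 5 = 1. Stack: [1]
LOAD_FAST w → push 1. Stack: [1, 1]
LOAD_CONST → push 5. Stack: [1, 1, 5]
BINARY_OP * → 1 * 5 = 5. Stack: [1, 5]
BINARY_OP + → 1 + 5 = 6. Stack: [6]
STORE_FAST r → r=6. Stack: []
LOAD_FAST r → push 6. Stack: [6]
RETURN_VALUE → return 6.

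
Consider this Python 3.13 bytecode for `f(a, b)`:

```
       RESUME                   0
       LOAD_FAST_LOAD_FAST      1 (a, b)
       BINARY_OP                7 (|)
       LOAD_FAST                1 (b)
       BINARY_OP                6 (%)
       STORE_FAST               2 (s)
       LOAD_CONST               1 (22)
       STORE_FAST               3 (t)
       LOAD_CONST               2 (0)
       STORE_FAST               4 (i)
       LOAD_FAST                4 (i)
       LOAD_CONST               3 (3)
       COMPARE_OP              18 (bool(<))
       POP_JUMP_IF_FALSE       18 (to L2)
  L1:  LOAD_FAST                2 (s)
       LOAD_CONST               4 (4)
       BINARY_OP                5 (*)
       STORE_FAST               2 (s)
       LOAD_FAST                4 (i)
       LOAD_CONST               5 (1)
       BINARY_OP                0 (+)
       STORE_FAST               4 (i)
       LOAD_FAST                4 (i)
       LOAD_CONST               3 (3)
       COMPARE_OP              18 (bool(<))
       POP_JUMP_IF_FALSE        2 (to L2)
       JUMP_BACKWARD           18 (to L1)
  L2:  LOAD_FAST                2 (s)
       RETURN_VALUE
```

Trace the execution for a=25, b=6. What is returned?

64

LOAD_FAST_LOAD_FAST a,b → push 25,6. Stack: [25, 6]
BINARY_OP | → 25 | 6 = 31. Stack: [31]
LOAD_FAST b → push 6. Stack: [31, 6]
BINARY_OP % → 31 % 6 = 1. Stack: [1]
STORE_FAST s → s=1. Stack: []
LOAD_CONST → push 22. Stack: [22]
STORE_FAST t → t=22. Stack: []
LOAD_CONST → push 0. Stack: [0]
STORE_FAST i → i=0. Stack: []
LOAD_FAST i → push 0. Stack: [0]
LOAD_CONST → push 3. Stack: [0, 3]
COMPARE_OP bool(<) → 0 vs 3 = True. Stack: [True]
POP_JUMP_IF_FALSE → pop True; no jump. Stack: []
LOAD_FAST s → push 1. Stack: [1]
LOAD_CONST → push 4. Stack: [1, 4]
BINARY_OP * → 1 * 4 = 4. Stack: [4]
STORE_FAST s → s=4. Stack: []
LOAD_FAST i → push 0. Stack: [0]
LOAD_CONST → push 1. Stack: [0, 1]
BINARY_OP + → 0 + 1 = 1. Stack: [1]
STORE_FAST i → i=1. Stack: []
LOAD_FAST i → push 1. Stack: [1]
LOAD_CONST → push 3. Stack: [1, 3]
COMPARE_OP bool(<) → 1 vs 3 = True. Stack: [True]
POP_JUMP_IF_FALSE → pop True; no jump. Stack: []
LOAD_FAST s → push 4. Stack: [4]
LOAD_CONST → push 4. Stack: [4, 4]
BINARY_OP * → 4 * 4 = 16. Stack: [16]
STORE_FAST s → s=16. Stack: []
LOAD_FAST i → push 1. Stack: [1]
LOAD_CONST → push 1. Stack: [1, 1]
BINARY_OP + → 1 + 1 = 2. Stack: [2]
STORE_FAST i → i=2. Stack: []
LOAD_FAST i → push 2. Stack: [2]
LOAD_CONST → push 3. Stack: [2, 3]
COMPARE_OP bool(<) → 2 vs 3 = True. Stack: [True]
POP_JUMP_IF_FALSE → pop True; no jump. Stack: []
LOAD_FAST s → push 16. Stack: [16]
LOAD_CONST → push 4. Stack: [16, 4]
BINARY_OP * → 16 * 4 = 64. Stack: [64]
STORE_FAST s → s=64. Stack: []
LOAD_FAST i → push 2. Stack: [2]
LOAD_CONST → push 1. Stack: [2, 1]
BINARY_OP + → 2 + 1 = 3. Stack: [3]
STORE_FAST i → i=3. Stack: []
LOAD_FAST i → push 3. Stack: [3]
LOAD_CONST → push 3. Stack: [3, 3]
COMPARE_OP bool(<) → 3 vs 3 = False. Stack: [False]
POP_JUMP_IF_FALSE → pop False; jump. Stack: []
LOAD_FAST s → push 64. Stack: [64]
RETURN_VALUE → return 64.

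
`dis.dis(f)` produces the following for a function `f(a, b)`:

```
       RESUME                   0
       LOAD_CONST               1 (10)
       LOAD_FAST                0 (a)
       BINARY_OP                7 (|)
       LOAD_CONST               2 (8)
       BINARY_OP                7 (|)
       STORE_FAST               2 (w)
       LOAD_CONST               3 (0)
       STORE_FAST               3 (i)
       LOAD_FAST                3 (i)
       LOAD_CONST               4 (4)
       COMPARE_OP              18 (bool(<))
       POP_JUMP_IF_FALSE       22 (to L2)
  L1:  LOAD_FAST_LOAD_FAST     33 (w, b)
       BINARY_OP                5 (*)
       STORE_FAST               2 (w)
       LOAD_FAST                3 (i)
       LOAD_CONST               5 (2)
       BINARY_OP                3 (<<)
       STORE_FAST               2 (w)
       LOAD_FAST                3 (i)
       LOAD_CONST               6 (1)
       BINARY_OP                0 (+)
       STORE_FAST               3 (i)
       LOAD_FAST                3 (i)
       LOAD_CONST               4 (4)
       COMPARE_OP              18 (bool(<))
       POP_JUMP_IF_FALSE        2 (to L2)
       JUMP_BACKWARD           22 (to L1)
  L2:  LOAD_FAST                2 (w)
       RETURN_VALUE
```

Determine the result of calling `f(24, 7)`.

12

LOAD_CONST → push 10
LOAD_FAST a → push 24
BINARY_OP | → 10 | 24 = 26
LOAD_CONST → push 8
BINARY_OP | → 26 | 8 = 26
STORE_FAST w → w=26
LOAD_CONST → push 0
STORE_FAST i → i=0
LOAD_FAST i → push 0
LOAD_CONST → push 4
COMPARE_OP bool(<) → 0 vs 4 = True
POP_JUMP_IF_FALSE → pop True; no jump
LOAD_FAST_LOAD_FAST w,b → push 26,7
BINARY_OP * → 26 * 7 = 182
STORE_FAST w → w=182
LOAD_FAST i → push 0
LOAD_CONST → push 2
BINARY_OP << → 0 << 2 = 0
STORE_FAST w → w=0
LOAD_FAST i → push 0
LOAD_CONST → push 1
BINARY_OP + → 0 + 1 = 1
STORE_FAST i → i=1
LOAD_FAST i → push 1
LOAD_CONST → push 4
COMPARE_OP bool(<) → 1 vs 4 = True
POP_JUMP_IF_FALSE → pop True; no jump
LOAD_FAST_LOAD_FAST w,b → push 0,7
BINARY_OP * → 0 * 7 = 0
STORE_FAST w → w=0
LOAD_FAST i → push 1
LOAD_CONST → push 2
BINARY_OP << → 1 << 2 = 4
STORE_FAST w → w=4
LOAD_FAST i → push 1
LOAD_CONST → push 1
BINARY_OP + → 1 + 1 = 2
STORE_FAST i → i=2
LOAD_FAST i → push 2
LOAD_CONST → push 4
COMPARE_OP bool(<) → 2 vs 4 = True
POP_JUMP_IF_FALSE → pop True; no jump
LOAD_FAST_LOAD_FAST w,b → push 4,7
BINARY_OP * → 4 * 7 = 28
STORE_FAST w → w=28
LOAD_FAST i → push 2
LOAD_CONST → push 2
BINARY_OP << → 2 << 2 = 8
STORE_FAST w → w=8
LOAD_FAST i → push 2
LOAD_CONST → push 1
BINARY_OP + → 2 + 1 = 3
STORE_FAST i → i=3
LOAD_FAST i → push 3
LOAD_CONST → push 4
COMPARE_OP bool(<) → 3 vs 4 = True
POP_JUMP_IF_FALSE → pop True; no jump
LOAD_FAST_LOAD_FAST w,b → push 8,7
BINARY_OP * → 8 * 7 = 56
STORE_FAST w → w=56
LOAD_FAST i → push 3
LOAD_CONST → push 2
BINARY_OP << → 3 << 2 = 12
STORE_FAST w → w=12
LOAD_FAST i → push 3
LOAD_CONST → push 1
BINARY_OP + → 3 + 1 = 4
STORE_FAST i → i=4
LOAD_FAST i → push 4
LOAD_CONST → push 4
COMPARE_OP bool(<) → 4 vs 4 = False
POP_JUMP_IF_FALSE → pop False; jump
LOAD_FAST w → push 12
RETURN_VALUE → return 12.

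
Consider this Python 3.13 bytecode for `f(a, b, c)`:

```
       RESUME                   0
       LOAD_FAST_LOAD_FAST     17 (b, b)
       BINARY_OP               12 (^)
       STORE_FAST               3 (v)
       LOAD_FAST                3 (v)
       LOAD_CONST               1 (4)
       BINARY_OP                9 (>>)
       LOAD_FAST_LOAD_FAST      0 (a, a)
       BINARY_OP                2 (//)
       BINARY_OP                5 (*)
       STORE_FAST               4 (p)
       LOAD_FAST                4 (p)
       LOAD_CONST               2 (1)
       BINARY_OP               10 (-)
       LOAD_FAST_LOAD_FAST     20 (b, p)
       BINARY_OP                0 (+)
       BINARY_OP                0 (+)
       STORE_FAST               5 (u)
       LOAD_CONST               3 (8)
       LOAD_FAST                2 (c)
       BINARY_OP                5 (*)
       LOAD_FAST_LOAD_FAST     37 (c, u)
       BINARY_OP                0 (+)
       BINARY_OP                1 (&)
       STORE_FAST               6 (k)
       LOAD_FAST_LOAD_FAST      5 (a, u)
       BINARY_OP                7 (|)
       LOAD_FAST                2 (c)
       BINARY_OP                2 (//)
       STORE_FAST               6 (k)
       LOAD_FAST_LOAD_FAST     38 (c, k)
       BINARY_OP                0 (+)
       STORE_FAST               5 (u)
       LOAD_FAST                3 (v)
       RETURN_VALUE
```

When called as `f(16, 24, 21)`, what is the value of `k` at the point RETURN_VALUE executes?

LOAD_FAST_LOAD_FAST b,b → push 24,24. Stack: [24, 24]
BINARY_OP ^ → 24 ^ 24 = 0. Stack: [0]
STORE_FAST v → v=0. Stack: []
LOAD_FAST v → push 0. Stack: [0]
LOAD_CONST → push 4. Stack: [0, 4]
BINARY_OP >> → 0 >> 4 = 0. Stack: [0]
LOAD_FAST_LOAD_FAST a,a → push 16,16. Stack: [0, 16, 16]
BINARY_OP // → 16 // 16 = 1. Stack: [0, 1]
BINARY_OP * → 0 * 1 = 0. Stack: [0]
STORE_FAST p → p=0. Stack: []
LOAD_FAST p → push 0. Stack: [0]
LOAD_CONST → push 1. Stack: [0, 1]
BINARY_OP - → 0 - 1 = -1. Stack: [-1]
LOAD_FAST_LOAD_FAST b,p → push 24,0. Stack: [-1, 24, 0]
BINARY_OP + → 24 + 0 = 24. Stack: [-1, 24]
BINARY_OP + → -1 + 24 = 23. Stack: [23]
STORE_FAST u → u=23. Stack: []
LOAD_CONST → push 8. Stack: [8]
LOAD_FAST c → push 21. Stack: [8, 21]
BINARY_OP * → 8 * 21 = 168. Stack: [168]
LOAD_FAST_LOAD_FAST c,u → push 21,23. Stack: [168, 21, 23]
BINARY_OP + → 21 + 23 = 44. Stack: [168, 44]
BINARY_OP & → 168 & 44 = 40. Stack: [40]
STORE_FAST k → k=40. Stack: []
LOAD_FAST_LOAD_FAST a,u → push 16,23. Stack: [16, 23]
BINARY_OP | → 16 | 23 = 23. Stack: [23]
LOAD_FAST c → push 21. Stack: [23, 21]
BINARY_OP // → 23 // 21 = 1. Stack: [1]
STORE_FAST k → k=1. Stack: []
LOAD_FAST_LOAD_FAST c,k → push 21,1. Stack: [21, 1]
BINARY_OP + → 21 + 1 = 22. Stack: [22]
STORE_FAST u → u=22. Stack: []
LOAD_FAST v → push 0. Stack: [0]
RETURN_VALUE → return 0.

1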